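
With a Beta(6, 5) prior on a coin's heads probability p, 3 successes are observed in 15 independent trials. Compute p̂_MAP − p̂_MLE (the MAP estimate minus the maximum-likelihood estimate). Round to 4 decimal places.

MAP − MLE = 0.1333

Posterior is Beta(9, 17); MAP = (9−1)/(26−2) = 8/24 ≈ 0.33333.
MLE ignores the prior: p̂_MLE = k/n = 3/15 ≈ 0.20000.
Difference = 8/24 − 3/15 = 2/15 ≈ 0.1333.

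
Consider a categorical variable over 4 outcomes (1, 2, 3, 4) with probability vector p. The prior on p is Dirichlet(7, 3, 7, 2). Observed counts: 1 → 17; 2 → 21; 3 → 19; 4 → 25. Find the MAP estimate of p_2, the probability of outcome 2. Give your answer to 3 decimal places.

MAP estimate: 0.237

The posterior is Dirichlet(αᵢ + nᵢ) = Dirichlet(24, 24, 26, 27).
For a Dirichlet(a₁,…,a_K) with all aᵢ > 1, the mode has j-th component (aⱼ − 1)/(Σaᵢ − K).
Here Σaᵢ = 101 and K = 4, so p_2 = (24 − 1)/(101 − 4) = 23/97 ≈ 0.237.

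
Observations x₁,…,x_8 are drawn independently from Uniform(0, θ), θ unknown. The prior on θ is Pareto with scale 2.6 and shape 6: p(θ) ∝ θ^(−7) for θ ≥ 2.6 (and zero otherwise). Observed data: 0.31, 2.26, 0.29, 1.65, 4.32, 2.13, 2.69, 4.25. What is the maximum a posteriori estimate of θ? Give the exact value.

The Uniform(0, θ) likelihood is θ^(−n) for θ ≥ max(xᵢ), zero otherwise. Here max(xᵢ) = 4.32.
Posterior ∝ θ^(−7) · θ^(−8) = θ^(−15) on θ ≥ max(2.6, 4.32) = 4.32.
This density is strictly decreasing in θ, so the posterior mode lies at the lower boundary of the support.

θ̂_MAP = 4.32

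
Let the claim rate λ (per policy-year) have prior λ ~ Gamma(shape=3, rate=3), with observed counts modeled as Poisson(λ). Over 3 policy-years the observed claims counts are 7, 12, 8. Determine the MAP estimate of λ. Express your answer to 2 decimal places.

Σxᵢ = 7+12+8 = 27, with n = 3.
Posterior ∝ λ^2e^(−3λ) · λ^27e^(−3λ) = λ^29e^(−6λ), i.e. Gamma(shape=30, rate=6).
The mode of a Gamma(a, b) with a ≥ 1 (shape–rate) is (a−1)/b = 29/6 ≈ 4.83.

λ̂_MAP = 4.83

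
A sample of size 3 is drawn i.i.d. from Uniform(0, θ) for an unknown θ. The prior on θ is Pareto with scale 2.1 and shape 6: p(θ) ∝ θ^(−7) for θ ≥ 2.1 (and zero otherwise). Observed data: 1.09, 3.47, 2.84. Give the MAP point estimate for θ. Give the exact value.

The Uniform(0, θ) likelihood is θ^(−n) for θ ≥ max(xᵢ), zero otherwise. Here max(xᵢ) = 3.47.
Posterior ∝ θ^(−7) · θ^(−3) = θ^(−10) on θ ≥ max(2.1, 3.47) = 3.47.
This density is strictly decreasing in θ, so the posterior mode lies at the lower boundary of the support.

θ̂_MAP = 3.47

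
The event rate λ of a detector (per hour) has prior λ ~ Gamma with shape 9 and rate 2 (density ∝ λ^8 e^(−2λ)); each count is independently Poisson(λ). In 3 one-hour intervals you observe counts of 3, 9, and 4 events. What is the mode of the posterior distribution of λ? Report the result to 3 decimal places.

Σxᵢ = 3+9+4 = 16, with n = 3.
Posterior ∝ λ^8e^(−2λ) · λ^16e^(−3λ) = λ^24e^(−5λ), i.e. Gamma(shape=25, rate=5).
The mode of a Gamma(a, b) with a ≥ 1 (shape–rate) is (a−1)/b = 24/5 ≈ 4.800.

λ̂_MAP = 4.800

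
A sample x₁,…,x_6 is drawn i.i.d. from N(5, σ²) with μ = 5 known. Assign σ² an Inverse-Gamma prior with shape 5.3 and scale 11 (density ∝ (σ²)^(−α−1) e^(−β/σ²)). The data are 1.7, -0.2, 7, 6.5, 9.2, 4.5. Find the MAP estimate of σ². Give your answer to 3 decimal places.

Sum of squared deviations about the known mean: SS = (1.7−5)² + (-0.2−5)² + (7−5)² + (6.5−5)² + (9.2−5)² + (4.5−5)² = 62.07.
The Normal likelihood contributes (σ²)^(−n/2) exp(−SS/(2σ²)), so the posterior is Inverse-Gamma(α + n/2, β + SS/2) = Inverse-Gamma(8.3, 42.035).
The mode of Inverse-Gamma(a, b) is b/(a+1) = 42.035/9.3 ≈ 4.520.

σ̂²_MAP = 4.520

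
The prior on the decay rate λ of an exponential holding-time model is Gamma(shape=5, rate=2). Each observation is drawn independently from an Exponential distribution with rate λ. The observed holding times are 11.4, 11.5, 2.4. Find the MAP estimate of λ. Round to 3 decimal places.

λ̂_MAP = 0.256

The Exponential(rate=λ) likelihood is ∝ λ^n e^(−λΣtᵢ). Here n = 3 and Σtᵢ = 11.4 + 11.5 + 2.4 = 25.3.
Posterior ∝ λ^4e^(−2λ) · λ^3e^(−25.3λ) = λ^7e^(−27.3λ), i.e. Gamma(8, 27.3).
Mode = (a−1)/b = 7/27.3 ≈ 0.256.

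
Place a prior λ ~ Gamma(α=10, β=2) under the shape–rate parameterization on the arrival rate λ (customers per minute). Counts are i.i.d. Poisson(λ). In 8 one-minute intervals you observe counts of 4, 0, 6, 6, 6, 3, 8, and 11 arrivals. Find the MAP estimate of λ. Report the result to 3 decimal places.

Σxᵢ = 4+0+6+6+6+3+8+11 = 44, with n = 8.
Posterior ∝ λ^9e^(−2λ) · λ^44e^(−8λ) = λ^53e^(−10λ), i.e. Gamma(shape=54, rate=10).
The mode of a Gamma(a, b) with a ≥ 1 (shape–rate) is (a−1)/b = 53/10 ≈ 5.300.

λ̂_MAP = 5.300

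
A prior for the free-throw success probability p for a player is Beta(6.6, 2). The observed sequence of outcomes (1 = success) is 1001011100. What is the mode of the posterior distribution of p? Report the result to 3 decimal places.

Prior: Beta(6.6, 2).
Data: 5 successes in 10 trials (from the sequence). The binomial likelihood contributes p^5(1−p)^5, so the posterior is Beta(6.6+5, 2+5) = Beta(11.6, 7).
For Beta(a, b) with a, b > 1 the mode is (a−1)/(a+b−2) = 10.6/16.6 ≈ 0.639.

p̂_MAP = 0.639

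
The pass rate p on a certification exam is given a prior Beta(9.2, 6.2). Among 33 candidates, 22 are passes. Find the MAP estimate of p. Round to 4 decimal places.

Prior: Beta(9.2, 6.2).
Data: 22 successes in 33 trials. The binomial likelihood contributes p^22(1−p)^11, so the posterior is Beta(9.2+22, 6.2+11) = Beta(31.2, 17.2).
For Beta(a, b) with a, b > 1 the mode is (a−1)/(a+b−2) = 30.2/46.4 ≈ 0.6509.

p̂_MAP = 0.6509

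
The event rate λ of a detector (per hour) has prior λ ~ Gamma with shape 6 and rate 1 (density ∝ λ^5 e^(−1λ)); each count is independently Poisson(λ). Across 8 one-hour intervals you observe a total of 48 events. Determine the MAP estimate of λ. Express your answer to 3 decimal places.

Σxᵢ = 48, n = 8.
Posterior ∝ λ^5e^(−1λ) · λ^48e^(−8λ) = λ^53e^(−9λ), i.e. Gamma(shape=54, rate=9).
The mode of a Gamma(a, b) with a ≥ 1 (shape–rate) is (a−1)/b = 53/9 ≈ 5.889.

λ̂_MAP = 5.889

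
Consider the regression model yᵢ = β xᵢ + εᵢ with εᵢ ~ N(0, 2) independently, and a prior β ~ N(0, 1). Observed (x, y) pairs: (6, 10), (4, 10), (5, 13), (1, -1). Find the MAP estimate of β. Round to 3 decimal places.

β̂_MAP = 2.050

log p(β | y) = −Σ(yᵢ − βxᵢ)²/(2·2) − β²/(2·1) + const.
Setting the derivative to zero: Σxᵢ(yᵢ − βxᵢ)/2 − β/1 = 0, so β = Σxᵢyᵢ / (Σxᵢ² + σ²/τ²).
Σxᵢyᵢ = 6·10 + 4·10 + 5·13 + 1·(-1) = 164; Σxᵢ² = 78; σ²/τ² = 2.
β̂_MAP = 164 / (78 + 2) = 164/80 ≈ 2.050.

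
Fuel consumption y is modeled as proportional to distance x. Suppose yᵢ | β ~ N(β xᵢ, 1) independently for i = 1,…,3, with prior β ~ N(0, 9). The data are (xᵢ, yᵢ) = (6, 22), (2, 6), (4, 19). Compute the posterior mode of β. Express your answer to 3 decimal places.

β̂_MAP = 3.921

log p(β | y) = −Σ(yᵢ − βxᵢ)²/(2·1) − β²/(2·9) + const.
Setting the derivative to zero: Σxᵢ(yᵢ − βxᵢ)/1 − β/9 = 0, so β = Σxᵢyᵢ / (Σxᵢ² + σ²/τ²).
Σxᵢyᵢ = 6·22 + 2·6 + 4·19 = 220; Σxᵢ² = 56; σ²/τ² = 1/9.
β̂_MAP = 220 / (56 + 1/9) = 220/(505/9) = 396/101 ≈ 3.921.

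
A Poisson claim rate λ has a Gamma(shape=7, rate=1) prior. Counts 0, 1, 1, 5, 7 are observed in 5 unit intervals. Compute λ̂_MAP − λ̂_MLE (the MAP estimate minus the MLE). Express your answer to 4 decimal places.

MAP − MLE = 0.5333

Σxᵢ = 14. Posterior is Gamma(21, 6); MAP = (21−1)/6 = 20/6 ≈ 3.33333.
MLE = x̄ = 14/5 ≈ 2.80000.
Difference = 20/6 − 14/5 = 8/15 ≈ 0.5333.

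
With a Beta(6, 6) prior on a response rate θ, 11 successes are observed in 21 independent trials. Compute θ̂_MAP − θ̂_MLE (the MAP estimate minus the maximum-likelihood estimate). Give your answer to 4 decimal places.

MAP − MLE = -0.0077

Posterior is Beta(17, 16); MAP = (17−1)/(33−2) = 16/31 ≈ 0.51613.
MLE ignores the prior: θ̂_MLE = k/n = 11/21 ≈ 0.52381.
Difference = 16/31 − 11/21 = -5/651 ≈ -0.0077.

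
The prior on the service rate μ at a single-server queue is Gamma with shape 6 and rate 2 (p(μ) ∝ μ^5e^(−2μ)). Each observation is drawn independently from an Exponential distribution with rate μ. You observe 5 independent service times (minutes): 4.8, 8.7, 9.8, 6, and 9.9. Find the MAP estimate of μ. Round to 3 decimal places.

μ̂_MAP = 0.243

The Exponential(rate=μ) likelihood is ∝ μ^n e^(−μΣtᵢ). Here n = 5 and Σtᵢ = 4.8 + 8.7 + 9.8 + 6 + 9.9 = 39.2.
Posterior ∝ μ^5e^(−2μ) · μ^5e^(−39.2μ) = μ^10e^(−41.2μ), i.e. Gamma(11, 41.2).
Mode = (a−1)/b = 10/41.2 ≈ 0.243.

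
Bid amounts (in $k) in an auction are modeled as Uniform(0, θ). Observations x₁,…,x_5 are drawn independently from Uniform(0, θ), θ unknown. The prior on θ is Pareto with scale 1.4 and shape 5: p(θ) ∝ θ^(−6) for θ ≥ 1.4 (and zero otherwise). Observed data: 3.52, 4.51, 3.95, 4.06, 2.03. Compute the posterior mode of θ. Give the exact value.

The Uniform(0, θ) likelihood is θ^(−n) for θ ≥ max(xᵢ), zero otherwise. Here max(xᵢ) = 4.51.
Posterior ∝ θ^(−6) · θ^(−5) = θ^(−11) on θ ≥ max(1.4, 4.51) = 4.51.
This density is strictly decreasing in θ, so the posterior mode lies at the lower boundary of the support.

θ̂_MAP = 4.51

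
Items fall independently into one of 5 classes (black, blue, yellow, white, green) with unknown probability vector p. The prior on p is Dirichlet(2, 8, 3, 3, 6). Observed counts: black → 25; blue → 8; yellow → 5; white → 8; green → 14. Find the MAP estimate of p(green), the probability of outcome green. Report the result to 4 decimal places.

MAP estimate of p(green) = 0.2468

The posterior is Dirichlet(αᵢ + nᵢ) = Dirichlet(27, 16, 8, 11, 20).
For a Dirichlet(a₁,…,a_K) with all aᵢ > 1, the mode has j-th component (aⱼ − 1)/(Σaᵢ − K).
Here Σaᵢ = 82 and K = 5, so p(green) = (20 − 1)/(82 − 5) = 19/77 ≈ 0.2468.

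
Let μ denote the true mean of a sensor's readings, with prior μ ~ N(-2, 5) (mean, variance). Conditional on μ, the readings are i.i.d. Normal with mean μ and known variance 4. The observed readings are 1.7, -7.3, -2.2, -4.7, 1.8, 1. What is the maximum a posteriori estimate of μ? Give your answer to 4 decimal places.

μ̂_MAP = -1.6618

n = 6; x̄ = (1.7 + (-7.3) + (-2.2) + (-4.7) + 1.8 + 1)/6 = -9.7/6 = -97/60 ≈ -1.6167.
For a Normal prior and Normal likelihood with known variance, the posterior is Normal; its mode equals its mean, the precision-weighted average.
Prior precision 1/σ₀² = 1/5 = 0.2; data precision n/σ² = 6/4 = 1.5.
μ̂ = (0.2·(-2) + 1.5·(-97/60)) / (0.2 + 1.5) = (-2.825)/1.7 = -113/68 ≈ -1.6618.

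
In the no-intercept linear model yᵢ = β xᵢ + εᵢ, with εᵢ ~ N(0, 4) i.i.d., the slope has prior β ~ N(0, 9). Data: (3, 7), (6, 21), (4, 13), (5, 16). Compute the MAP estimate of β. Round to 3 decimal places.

β̂_MAP = 3.228

log p(β | y) = −Σ(yᵢ − βxᵢ)²/(2·4) − β²/(2·9) + const.
Setting the derivative to zero: Σxᵢ(yᵢ − βxᵢ)/4 − β/9 = 0, so β = Σxᵢyᵢ / (Σxᵢ² + σ²/τ²).
Σxᵢyᵢ = 3·7 + 6·21 + 4·13 + 5·16 = 279; Σxᵢ² = 86; σ²/τ² = 4/9.
β̂_MAP = 279 / (86 + 4/9) = 279/(778/9) = 2511/778 ≈ 3.228.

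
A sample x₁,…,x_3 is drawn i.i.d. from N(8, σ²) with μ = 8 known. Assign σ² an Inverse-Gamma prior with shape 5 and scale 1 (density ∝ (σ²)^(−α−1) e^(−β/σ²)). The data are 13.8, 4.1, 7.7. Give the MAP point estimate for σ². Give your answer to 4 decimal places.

Sum of squared deviations about the known mean: SS = (13.8−8)² + (4.1−8)² + (7.7−8)² = 48.94.
The Normal likelihood contributes (σ²)^(−n/2) exp(−SS/(2σ²)), so the posterior is Inverse-Gamma(α + n/2, β + SS/2) = Inverse-Gamma(6.5, 25.47).
The mode of Inverse-Gamma(a, b) is b/(a+1) = 25.47/7.5 ≈ 3.3960.

σ̂²_MAP = 3.3960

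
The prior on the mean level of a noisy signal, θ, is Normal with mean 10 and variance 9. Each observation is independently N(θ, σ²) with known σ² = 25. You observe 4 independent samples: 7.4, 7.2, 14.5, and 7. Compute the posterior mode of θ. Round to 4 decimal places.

θ̂_MAP = 9.4246

n = 4; x̄ = (7.4 + 7.2 + 14.5 + 7)/4 = 36.1/4 = 9.025.
For a Normal prior and Normal likelihood with known variance, the posterior is Normal; its mode equals its mean, the precision-weighted average.
Prior precision 1/σ₀² = 1/9; data precision n/σ² = 4/25 = 0.16.
θ̂ = ((1/9)·10 + 0.16·9.025) / (1/9 + 0.16) = (5749/2250)/(61/225) = 5749/610 ≈ 9.4246.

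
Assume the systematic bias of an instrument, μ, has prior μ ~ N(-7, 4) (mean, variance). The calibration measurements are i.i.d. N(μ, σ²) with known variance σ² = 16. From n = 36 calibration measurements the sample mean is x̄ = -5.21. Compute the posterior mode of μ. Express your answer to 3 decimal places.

n = 36, x̄ = -5.21.
For a Normal prior and Normal likelihood with known variance, the posterior is Normal; its mode equals its mean, the precision-weighted average.
Prior precision 1/σ₀² = 1/4 = 0.25; data precision n/σ² = 36/16 = 2.25.
μ̂ = (0.25·(-7) + 2.25·(-5.21)) / (0.25 + 2.25) = (-13.4725)/2.5 = -5.389.

μ̂_MAP = -5.389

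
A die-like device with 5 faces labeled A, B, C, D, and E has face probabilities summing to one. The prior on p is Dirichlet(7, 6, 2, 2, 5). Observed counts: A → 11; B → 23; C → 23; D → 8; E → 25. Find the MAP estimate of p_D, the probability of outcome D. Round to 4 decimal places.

The posterior is Dirichlet(αᵢ + nᵢ) = Dirichlet(18, 29, 25, 10, 30).
For a Dirichlet(a₁,…,a_K) with all aᵢ > 1, the mode has j-th component (aⱼ − 1)/(Σaᵢ − K).
Here Σaᵢ = 112 and K = 5, so p_D = (10 − 1)/(112 − 5) = 9/107 ≈ 0.0841.

MAP estimate of p_D = 0.0841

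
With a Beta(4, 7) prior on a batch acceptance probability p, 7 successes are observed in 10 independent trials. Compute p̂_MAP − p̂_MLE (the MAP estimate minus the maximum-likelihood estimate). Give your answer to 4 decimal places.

MAP − MLE = -0.1737

Posterior is Beta(11, 10); MAP = (11−1)/(21−2) = 10/19 ≈ 0.52632.
MLE ignores the prior: p̂_MLE = k/n = 7/10 ≈ 0.70000.
Difference = 10/19 − 7/10 = -33/190 ≈ -0.1737.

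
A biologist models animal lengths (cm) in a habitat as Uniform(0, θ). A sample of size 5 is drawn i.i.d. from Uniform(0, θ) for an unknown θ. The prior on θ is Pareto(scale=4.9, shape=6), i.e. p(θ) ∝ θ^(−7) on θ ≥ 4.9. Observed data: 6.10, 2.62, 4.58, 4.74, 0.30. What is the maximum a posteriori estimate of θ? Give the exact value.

θ̂_MAP = 6.10

The Uniform(0, θ) likelihood is θ^(−n) for θ ≥ max(xᵢ), zero otherwise. Here max(xᵢ) = 6.10.
Posterior ∝ θ^(−7) · θ^(−5) = θ^(−12) on θ ≥ max(4.9, 6.10) = 6.10.
This density is strictly decreasing in θ, so the posterior mode lies at the lower boundary of the support.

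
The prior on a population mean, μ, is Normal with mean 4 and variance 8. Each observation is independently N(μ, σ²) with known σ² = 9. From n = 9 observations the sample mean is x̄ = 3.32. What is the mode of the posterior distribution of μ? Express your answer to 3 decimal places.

n = 9, x̄ = 3.32.
For a Normal prior and Normal likelihood with known variance, the posterior is Normal; its mode equals its mean, the precision-weighted average.
Prior precision 1/σ₀² = 1/8 = 0.125; data precision n/σ² = 9/9 = 1.
μ̂ = (0.125·4 + 1·3.32) / (0.125 + 1) = 3.82/1.125 = 764/225 ≈ 3.396.

μ̂_MAP = 3.396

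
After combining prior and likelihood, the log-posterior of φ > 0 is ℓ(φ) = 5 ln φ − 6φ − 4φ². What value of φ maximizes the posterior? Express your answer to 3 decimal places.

φ̂_MAP = 0.500

ℓ'(φ) = 5/φ − 6 − 8φ. Setting this to zero and multiplying by φ: 8φ² + 6φ − 5 = 0.
φ = (−6 + √(6² + 4·8·5)) / (2·8) = (−6 + √196) / 16 = (−6 + 14)/16 = 1/2.
ℓ''(φ) = −5/φ² − 8 < 0, confirming a maximum.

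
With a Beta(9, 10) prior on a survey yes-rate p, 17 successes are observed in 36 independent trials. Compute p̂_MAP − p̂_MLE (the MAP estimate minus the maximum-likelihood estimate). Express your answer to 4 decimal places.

MAP − MLE = -0.0005

Posterior is Beta(26, 29); MAP = (26−1)/(55−2) = 25/53 ≈ 0.47170.
MLE ignores the prior: p̂_MLE = k/n = 17/36 ≈ 0.47222.
Difference = 25/53 − 17/36 = -1/1908 ≈ -0.0005.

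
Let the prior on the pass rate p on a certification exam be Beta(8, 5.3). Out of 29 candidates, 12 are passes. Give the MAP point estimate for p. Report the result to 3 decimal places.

Prior: Beta(8, 5.3).
Data: 12 successes in 29 trials. The binomial likelihood contributes p^12(1−p)^17, so the posterior is Beta(8+12, 5.3+17) = Beta(20, 22.3).
For Beta(a, b) with a, b > 1 the mode is (a−1)/(a+b−2) = 19/40.3 ≈ 0.471.

p̂_MAP = 0.471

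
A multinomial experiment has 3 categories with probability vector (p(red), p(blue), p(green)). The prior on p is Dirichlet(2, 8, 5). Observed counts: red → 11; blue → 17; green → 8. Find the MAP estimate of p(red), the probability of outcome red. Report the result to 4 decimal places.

The posterior is Dirichlet(αᵢ + nᵢ) = Dirichlet(13, 25, 13).
For a Dirichlet(a₁,…,a_K) with all aᵢ > 1, the mode has j-th component (aⱼ − 1)/(Σaᵢ − K).
Here Σaᵢ = 51 and K = 3, so p(red) = (13 − 1)/(51 − 3) = 12/48 ≈ 0.2500.

MAP estimate of p(red) = 0.2500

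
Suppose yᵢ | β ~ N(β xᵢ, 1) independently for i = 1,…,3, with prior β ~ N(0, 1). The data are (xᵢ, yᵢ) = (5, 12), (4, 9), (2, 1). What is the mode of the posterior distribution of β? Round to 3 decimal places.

β̂_MAP = 2.130

log p(β | y) = −Σ(yᵢ − βxᵢ)²/(2·1) − β²/(2·1) + const.
Setting the derivative to zero: Σxᵢ(yᵢ − βxᵢ)/1 − β/1 = 0, so β = Σxᵢyᵢ / (Σxᵢ² + σ²/τ²).
Σxᵢyᵢ = 5·12 + 4·9 + 2·1 = 98; Σxᵢ² = 45; σ²/τ² = 1.
β̂_MAP = 98 / (45 + 1) = 98/46 ≈ 2.130.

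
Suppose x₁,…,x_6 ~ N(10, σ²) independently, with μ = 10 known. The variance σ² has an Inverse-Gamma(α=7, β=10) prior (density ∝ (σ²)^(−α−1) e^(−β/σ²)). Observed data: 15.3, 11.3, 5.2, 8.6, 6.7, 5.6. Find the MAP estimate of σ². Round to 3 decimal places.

σ̂²_MAP = 4.774

Sum of squared deviations about the known mean: SS = (15.3−10)² + (11.3−10)² + (5.2−10)² + (8.6−10)² + (6.7−10)² + (5.6−10)² = 85.03.
The Normal likelihood contributes (σ²)^(−n/2) exp(−SS/(2σ²)), so the posterior is Inverse-Gamma(α + n/2, β + SS/2) = Inverse-Gamma(10, 52.515).
The mode of Inverse-Gamma(a, b) is b/(a+1) = 52.515/11 ≈ 4.774.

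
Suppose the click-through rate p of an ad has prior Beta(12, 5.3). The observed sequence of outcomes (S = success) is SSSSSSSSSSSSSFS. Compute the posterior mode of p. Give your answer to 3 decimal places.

p̂_MAP = 0.825

Prior: Beta(12, 5.3).
Data: 14 successes in 15 trials (from the sequence). The binomial likelihood contributes p^14(1−p)^1, so the posterior is Beta(12+14, 5.3+1) = Beta(26, 6.3).
For Beta(a, b) with a, b > 1 the mode is (a−1)/(a+b−2) = 25/30.3 ≈ 0.825.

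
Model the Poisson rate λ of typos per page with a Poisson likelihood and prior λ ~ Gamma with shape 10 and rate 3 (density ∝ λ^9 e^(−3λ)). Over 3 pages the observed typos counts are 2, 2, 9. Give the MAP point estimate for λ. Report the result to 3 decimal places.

λ̂_MAP = 3.667

Σxᵢ = 2+2+9 = 13, with n = 3.
Posterior ∝ λ^9e^(−3λ) · λ^13e^(−3λ) = λ^22e^(−6λ), i.e. Gamma(shape=23, rate=6).
The mode of a Gamma(a, b) with a ≥ 1 (shape–rate) is (a−1)/b = 22/6 ≈ 3.667.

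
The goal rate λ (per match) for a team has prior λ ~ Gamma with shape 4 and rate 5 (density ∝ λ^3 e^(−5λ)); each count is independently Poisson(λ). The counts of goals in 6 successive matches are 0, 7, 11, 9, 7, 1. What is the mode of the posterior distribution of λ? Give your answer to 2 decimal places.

Σxᵢ = 0+7+11+9+7+1 = 35, with n = 6.
Posterior ∝ λ^3e^(−5λ) · λ^35e^(−6λ) = λ^38e^(−11λ), i.e. Gamma(shape=39, rate=11).
The mode of a Gamma(a, b) with a ≥ 1 (shape–rate) is (a−1)/b = 38/11 ≈ 3.45.

λ̂_MAP = 3.45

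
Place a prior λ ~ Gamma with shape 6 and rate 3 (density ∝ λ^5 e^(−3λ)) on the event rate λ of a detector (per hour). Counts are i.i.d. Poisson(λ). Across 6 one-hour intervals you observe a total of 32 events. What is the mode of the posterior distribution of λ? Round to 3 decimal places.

λ̂_MAP = 4.111

Σxᵢ = 32, n = 6.
Posterior ∝ λ^5e^(−3λ) · λ^32e^(−6λ) = λ^37e^(−9λ), i.e. Gamma(shape=38, rate=9).
The mode of a Gamma(a, b) with a ≥ 1 (shape–rate) is (a−1)/b = 37/9 ≈ 4.111.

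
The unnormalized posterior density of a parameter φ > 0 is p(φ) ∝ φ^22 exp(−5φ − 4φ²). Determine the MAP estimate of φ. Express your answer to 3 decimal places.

ℓ'(φ) = 22/φ − 5 − 8φ. Setting this to zero and multiplying by φ: 8φ² + 5φ − 22 = 0.
φ = (−5 + √(5² + 4·8·22)) / (2·8) = (−5 + √729) / 16 = (−5 + 27)/16 = 11/8.
ℓ''(φ) = −22/φ² − 8 < 0, confirming a maximum.

φ̂_MAP = 1.375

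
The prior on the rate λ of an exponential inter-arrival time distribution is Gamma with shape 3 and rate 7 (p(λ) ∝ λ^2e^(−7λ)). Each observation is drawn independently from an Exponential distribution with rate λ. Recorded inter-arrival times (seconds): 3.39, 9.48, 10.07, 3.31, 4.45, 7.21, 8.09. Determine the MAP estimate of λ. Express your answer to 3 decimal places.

λ̂_MAP = 0.170

The Exponential(rate=λ) likelihood is ∝ λ^n e^(−λΣtᵢ). Here n = 7 and Σtᵢ = 3.39 + 9.48 + 10.07 + 3.31 + 4.45 + 7.21 + 8.09 = 46.
Posterior ∝ λ^2e^(−7λ) · λ^7e^(−46λ) = λ^9e^(−53λ), i.e. Gamma(10, 53).
Mode = (a−1)/b = 9/53 ≈ 0.170.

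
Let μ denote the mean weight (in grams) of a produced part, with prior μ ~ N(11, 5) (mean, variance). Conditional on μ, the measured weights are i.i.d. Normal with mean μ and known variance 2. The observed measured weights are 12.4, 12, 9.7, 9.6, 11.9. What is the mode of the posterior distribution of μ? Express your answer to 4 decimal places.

μ̂_MAP = 11.1111

n = 5; x̄ = (12.4 + 12 + 9.7 + 9.6 + 11.9)/5 = 55.6/5 = 11.12.
For a Normal prior and Normal likelihood with known variance, the posterior is Normal; its mode equals its mean, the precision-weighted average.
Prior precision 1/σ₀² = 1/5 = 0.2; data precision n/σ² = 5/2 = 2.5.
μ̂ = (0.2·11 + 2.5·11.12) / (0.2 + 2.5) = 30/2.7 = 100/9 ≈ 11.1111.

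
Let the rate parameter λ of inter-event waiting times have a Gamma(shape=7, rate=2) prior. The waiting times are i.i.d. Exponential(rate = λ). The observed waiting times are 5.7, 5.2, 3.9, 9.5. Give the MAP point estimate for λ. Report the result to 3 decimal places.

λ̂_MAP = 0.380

The Exponential(rate=λ) likelihood is ∝ λ^n e^(−λΣtᵢ). Here n = 4 and Σtᵢ = 5.7 + 5.2 + 3.9 + 9.5 = 24.3.
Posterior ∝ λ^6e^(−2λ) · λ^4e^(−24.3λ) = λ^10e^(−26.3λ), i.e. Gamma(11, 26.3).
Mode = (a−1)/b = 10/26.3 ≈ 0.380.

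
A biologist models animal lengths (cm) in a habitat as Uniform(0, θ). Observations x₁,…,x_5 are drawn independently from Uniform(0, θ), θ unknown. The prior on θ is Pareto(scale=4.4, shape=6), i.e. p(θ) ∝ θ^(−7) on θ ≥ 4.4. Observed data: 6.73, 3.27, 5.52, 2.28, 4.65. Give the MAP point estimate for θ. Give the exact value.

θ̂_MAP = 6.73

The Uniform(0, θ) likelihood is θ^(−n) for θ ≥ max(xᵢ), zero otherwise. Here max(xᵢ) = 6.73.
Posterior ∝ θ^(−7) · θ^(−5) = θ^(−12) on θ ≥ max(4.4, 6.73) = 6.73.
This density is strictly decreasing in θ, so the posterior mode lies at the lower boundary of the support.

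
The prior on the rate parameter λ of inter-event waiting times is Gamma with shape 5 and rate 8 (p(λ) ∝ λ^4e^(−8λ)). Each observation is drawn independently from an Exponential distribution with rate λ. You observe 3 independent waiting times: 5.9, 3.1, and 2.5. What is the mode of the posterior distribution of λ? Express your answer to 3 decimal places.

λ̂_MAP = 0.359

The Exponential(rate=λ) likelihood is ∝ λ^n e^(−λΣtᵢ). Here n = 3 and Σtᵢ = 5.9 + 3.1 + 2.5 = 11.5.
Posterior ∝ λ^4e^(−8λ) · λ^3e^(−11.5λ) = λ^7e^(−19.5λ), i.e. Gamma(8, 19.5).
Mode = (a−1)/b = 7/19.5 ≈ 0.359.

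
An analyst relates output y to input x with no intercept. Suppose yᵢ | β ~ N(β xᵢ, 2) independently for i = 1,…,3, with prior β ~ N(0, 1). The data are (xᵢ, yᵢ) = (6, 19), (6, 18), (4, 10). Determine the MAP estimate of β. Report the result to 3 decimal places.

β̂_MAP = 2.911

log p(β | y) = −Σ(yᵢ − βxᵢ)²/(2·2) − β²/(2·1) + const.
Setting the derivative to zero: Σxᵢ(yᵢ − βxᵢ)/2 − β/1 = 0, so β = Σxᵢyᵢ / (Σxᵢ² + σ²/τ²).
Σxᵢyᵢ = 6·19 + 6·18 + 4·10 = 262; Σxᵢ² = 88; σ²/τ² = 2.
β̂_MAP = 262 / (88 + 2) = 262/90 ≈ 2.911.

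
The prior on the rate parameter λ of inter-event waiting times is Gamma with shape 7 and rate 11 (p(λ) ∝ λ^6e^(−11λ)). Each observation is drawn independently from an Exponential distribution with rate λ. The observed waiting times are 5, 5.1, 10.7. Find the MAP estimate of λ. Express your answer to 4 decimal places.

λ̂_MAP = 0.2830

The Exponential(rate=λ) likelihood is ∝ λ^n e^(−λΣtᵢ). Here n = 3 and Σtᵢ = 5 + 5.1 + 10.7 = 20.8.
Posterior ∝ λ^6e^(−11λ) · λ^3e^(−20.8λ) = λ^9e^(−31.8λ), i.e. Gamma(10, 31.8).
Mode = (a−1)/b = 9/31.8 ≈ 0.2830.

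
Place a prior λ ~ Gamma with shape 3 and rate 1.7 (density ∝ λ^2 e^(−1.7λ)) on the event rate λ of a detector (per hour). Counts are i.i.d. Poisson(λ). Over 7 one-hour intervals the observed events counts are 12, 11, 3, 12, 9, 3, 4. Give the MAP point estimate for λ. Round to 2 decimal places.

Σxᵢ = 12+11+3+12+9+3+4 = 54, with n = 7.
Posterior ∝ λ^2e^(−1.7λ) · λ^54e^(−7λ) = λ^56e^(−8.7λ), i.e. Gamma(shape=57, rate=8.7).
The mode of a Gamma(a, b) with a ≥ 1 (shape–rate) is (a−1)/b = 56/8.7 ≈ 6.44.

λ̂_MAP = 6.44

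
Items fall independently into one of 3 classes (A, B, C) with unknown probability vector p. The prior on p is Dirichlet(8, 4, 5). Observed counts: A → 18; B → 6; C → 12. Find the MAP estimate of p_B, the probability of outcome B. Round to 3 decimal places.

The posterior is Dirichlet(αᵢ + nᵢ) = Dirichlet(26, 10, 17).
For a Dirichlet(a₁,…,a_K) with all aᵢ > 1, the mode has j-th component (aⱼ − 1)/(Σaᵢ − K).
Here Σaᵢ = 53 and K = 3, so p_B = (10 − 1)/(53 − 3) = 9/50 ≈ 0.180.

MAP estimate of p_B = 0.180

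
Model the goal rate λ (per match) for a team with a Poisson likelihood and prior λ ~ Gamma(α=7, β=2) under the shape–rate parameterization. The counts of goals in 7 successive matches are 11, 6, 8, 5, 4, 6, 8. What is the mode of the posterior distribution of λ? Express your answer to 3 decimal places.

Σxᵢ = 11+6+8+5+4+6+8 = 48, with n = 7.
Posterior ∝ λ^6e^(−2λ) · λ^48e^(−7λ) = λ^54e^(−9λ), i.e. Gamma(shape=55, rate=9).
The mode of a Gamma(a, b) with a ≥ 1 (shape–rate) is (a−1)/b = 54/9 ≈ 6.000.

λ̂_MAP = 6.000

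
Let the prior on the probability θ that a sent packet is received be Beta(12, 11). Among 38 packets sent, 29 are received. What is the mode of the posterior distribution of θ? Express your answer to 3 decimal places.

θ̂_MAP = 0.678

Prior: Beta(12, 11).
Data: 29 successes in 38 trials. The binomial likelihood contributes θ^29(1−θ)^9, so the posterior is Beta(12+29, 11+9) = Beta(41, 20).
For Beta(a, b) with a, b > 1 the mode is (a−1)/(a+b−2) = 40/59 ≈ 0.678.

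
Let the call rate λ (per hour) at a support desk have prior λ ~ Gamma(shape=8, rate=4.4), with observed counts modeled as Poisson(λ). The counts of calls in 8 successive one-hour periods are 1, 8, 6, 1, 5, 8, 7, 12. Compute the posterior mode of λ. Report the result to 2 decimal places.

λ̂_MAP = 4.44

Σxᵢ = 1+8+6+1+5+8+7+12 = 48, with n = 8.
Posterior ∝ λ^7e^(−4.4λ) · λ^48e^(−8λ) = λ^55e^(−12.4λ), i.e. Gamma(shape=56, rate=12.4).
The mode of a Gamma(a, b) with a ≥ 1 (shape–rate) is (a−1)/b = 55/12.4 ≈ 4.44.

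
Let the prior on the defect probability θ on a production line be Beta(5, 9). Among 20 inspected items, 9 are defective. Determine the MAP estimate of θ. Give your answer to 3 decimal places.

Prior: Beta(5, 9).
Data: 9 successes in 20 trials. The binomial likelihood contributes θ^9(1−θ)^11, so the posterior is Beta(5+9, 9+11) = Beta(14, 20).
For Beta(a, b) with a, b > 1 the mode is (a−1)/(a+b−2) = 13/32 ≈ 0.406.

θ̂_MAP = 0.406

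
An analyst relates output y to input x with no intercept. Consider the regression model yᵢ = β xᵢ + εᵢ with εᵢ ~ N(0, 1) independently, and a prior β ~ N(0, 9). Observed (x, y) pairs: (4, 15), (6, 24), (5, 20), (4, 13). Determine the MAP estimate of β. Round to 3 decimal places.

β̂_MAP = 3.823

log p(β | y) = −Σ(yᵢ − βxᵢ)²/(2·1) − β²/(2·9) + const.
Setting the derivative to zero: Σxᵢ(yᵢ − βxᵢ)/1 − β/9 = 0, so β = Σxᵢyᵢ / (Σxᵢ² + σ²/τ²).
Σxᵢyᵢ = 4·15 + 6·24 + 5·20 + 4·13 = 356; Σxᵢ² = 93; σ²/τ² = 1/9.
β̂_MAP = 356 / (93 + 1/9) = 356/(838/9) = 1602/419 ≈ 3.823.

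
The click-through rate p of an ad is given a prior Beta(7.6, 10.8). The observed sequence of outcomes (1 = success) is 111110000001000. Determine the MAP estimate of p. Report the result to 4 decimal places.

Prior: Beta(7.6, 10.8).
Data: 6 successes in 15 trials (from the sequence). The binomial likelihood contributes p^6(1−p)^9, so the posterior is Beta(7.6+6, 10.8+9) = Beta(13.6, 19.8).
For Beta(a, b) with a, b > 1 the mode is (a−1)/(a+b−2) = 12.6/31.4 ≈ 0.4013.

p̂_MAP = 0.4013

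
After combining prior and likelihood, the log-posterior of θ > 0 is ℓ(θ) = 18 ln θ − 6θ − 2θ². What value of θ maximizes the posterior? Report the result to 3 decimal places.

θ̂_MAP = 1.500

ℓ'(θ) = 18/θ − 6 − 4θ. Setting this to zero and multiplying by θ: 4θ² + 6θ − 18 = 0.
θ = (−6 + √(6² + 4·4·18)) / (2·4) = (−6 + √324) / 8 = (−6 + 18)/8 = 3/2.
ℓ''(θ) = −18/θ² − 4 < 0, confirming a maximum.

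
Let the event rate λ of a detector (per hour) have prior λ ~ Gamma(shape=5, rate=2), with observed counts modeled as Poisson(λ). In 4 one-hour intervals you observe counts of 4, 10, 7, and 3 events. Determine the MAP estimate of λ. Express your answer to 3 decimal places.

λ̂_MAP = 4.667

Σxᵢ = 4+10+7+3 = 24, with n = 4.
Posterior ∝ λ^4e^(−2λ) · λ^24e^(−4λ) = λ^28e^(−6λ), i.e. Gamma(shape=29, rate=6).
The mode of a Gamma(a, b) with a ≥ 1 (shape–rate) is (a−1)/b = 28/6 ≈ 4.667.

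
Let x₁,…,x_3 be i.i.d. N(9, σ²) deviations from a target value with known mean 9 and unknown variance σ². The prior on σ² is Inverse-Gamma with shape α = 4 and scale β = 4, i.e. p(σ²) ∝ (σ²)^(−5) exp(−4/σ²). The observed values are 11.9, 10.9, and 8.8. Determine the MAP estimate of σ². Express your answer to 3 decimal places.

Sum of squared deviations about the known mean: SS = (11.9−9)² + (10.9−9)² + (8.8−9)² = 12.06.
The Normal likelihood contributes (σ²)^(−n/2) exp(−SS/(2σ²)), so the posterior is Inverse-Gamma(α + n/2, β + SS/2) = Inverse-Gamma(5.5, 10.03).
The mode of Inverse-Gamma(a, b) is b/(a+1) = 10.03/6.5 ≈ 1.543.

σ̂²_MAP = 1.543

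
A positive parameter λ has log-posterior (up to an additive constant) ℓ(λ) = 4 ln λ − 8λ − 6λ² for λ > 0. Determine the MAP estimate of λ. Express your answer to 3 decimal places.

λ̂_MAP = 0.333

ℓ'(λ) = 4/λ − 8 − 12λ. Setting this to zero and multiplying by λ: 12λ² + 8λ − 4 = 0.
λ = (−8 + √(8² + 4·12·4)) / (2·12) = (−8 + √256) / 24 = (−8 + 16)/24 = 1/3.
ℓ''(λ) = −4/λ² − 12 < 0, confirming a maximum.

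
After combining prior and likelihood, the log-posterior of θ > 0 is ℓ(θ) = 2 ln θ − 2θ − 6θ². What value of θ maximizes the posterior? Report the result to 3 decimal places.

ℓ'(θ) = 2/θ − 2 − 12θ. Setting this to zero and multiplying by θ: 12θ² + 2θ − 2 = 0.
θ = (−2 + √(2² + 4·12·2)) / (2·12) = (−2 + √100) / 24 = (−2 + 10)/24 = 1/3.
ℓ''(θ) = −2/θ² − 12 < 0, confirming a maximum.

θ̂_MAP = 0.333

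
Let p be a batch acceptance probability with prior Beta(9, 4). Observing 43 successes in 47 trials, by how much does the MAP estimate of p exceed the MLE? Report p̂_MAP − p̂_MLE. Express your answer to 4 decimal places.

Posterior is Beta(52, 8); MAP = (52−1)/(60−2) = 51/58 ≈ 0.87931.
MLE ignores the prior: p̂_MLE = k/n = 43/47 ≈ 0.91489.
Difference = 51/58 − 43/47 = -97/2726 ≈ -0.0356.

MAP − MLE = -0.0356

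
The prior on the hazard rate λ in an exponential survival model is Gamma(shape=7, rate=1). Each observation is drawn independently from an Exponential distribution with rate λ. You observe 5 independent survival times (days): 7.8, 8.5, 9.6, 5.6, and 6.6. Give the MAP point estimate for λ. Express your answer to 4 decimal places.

The Exponential(rate=λ) likelihood is ∝ λ^n e^(−λΣtᵢ). Here n = 5 and Σtᵢ = 7.8 + 8.5 + 9.6 + 5.6 + 6.6 = 38.1.
Posterior ∝ λ^6e^(−1λ) · λ^5e^(−38.1λ) = λ^11e^(−39.1λ), i.e. Gamma(12, 39.1).
Mode = (a−1)/b = 11/39.1 ≈ 0.2813.

λ̂_MAP = 0.2813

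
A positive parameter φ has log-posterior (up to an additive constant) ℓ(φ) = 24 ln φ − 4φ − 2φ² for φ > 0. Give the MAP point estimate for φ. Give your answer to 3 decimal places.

ℓ'(φ) = 24/φ − 4 − 4φ. Setting this to zero and multiplying by φ: 4φ² + 4φ − 24 = 0.
φ = (−4 + √(4² + 4·4·24)) / (2·4) = (−4 + √400) / 8 = (−4 + 20)/8 = 2.
ℓ''(φ) = −24/φ² − 4 < 0, confirming a maximum.

φ̂_MAP = 2.000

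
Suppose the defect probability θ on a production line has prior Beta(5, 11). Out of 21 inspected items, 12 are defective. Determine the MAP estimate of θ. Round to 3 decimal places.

Prior: Beta(5, 11).
Data: 12 successes in 21 trials. The binomial likelihood contributes θ^12(1−θ)^9, so the posterior is Beta(5+12, 11+9) = Beta(17, 20).
For Beta(a, b) with a, b > 1 the mode is (a−1)/(a+b−2) = 16/35 ≈ 0.457.

θ̂_MAP = 0.457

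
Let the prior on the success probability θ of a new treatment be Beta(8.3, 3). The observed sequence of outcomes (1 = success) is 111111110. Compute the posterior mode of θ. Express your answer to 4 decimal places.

θ̂_MAP = 0.8361

Prior: Beta(8.3, 3).
Data: 8 successes in 9 trials (from the sequence). The binomial likelihood contributes θ^8(1−θ)^1, so the posterior is Beta(8.3+8, 3+1) = Beta(16.3, 4).
For Beta(a, b) with a, b > 1 the mode is (a−1)/(a+b−2) = 15.3/18.3 ≈ 0.8361.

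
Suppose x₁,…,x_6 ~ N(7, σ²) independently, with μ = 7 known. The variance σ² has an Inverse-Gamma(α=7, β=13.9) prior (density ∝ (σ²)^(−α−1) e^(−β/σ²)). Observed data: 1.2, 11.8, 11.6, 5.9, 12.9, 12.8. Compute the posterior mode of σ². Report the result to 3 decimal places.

Sum of squared deviations about the known mean: SS = (1.2−7)² + (11.8−7)² + (11.6−7)² + (5.9−7)² + (12.9−7)² + (12.8−7)² = 147.5.
The Normal likelihood contributes (σ²)^(−n/2) exp(−SS/(2σ²)), so the posterior is Inverse-Gamma(α + n/2, β + SS/2) = Inverse-Gamma(10, 87.65).
The mode of Inverse-Gamma(a, b) is b/(a+1) = 87.65/11 ≈ 7.968.

σ̂²_MAP = 7.968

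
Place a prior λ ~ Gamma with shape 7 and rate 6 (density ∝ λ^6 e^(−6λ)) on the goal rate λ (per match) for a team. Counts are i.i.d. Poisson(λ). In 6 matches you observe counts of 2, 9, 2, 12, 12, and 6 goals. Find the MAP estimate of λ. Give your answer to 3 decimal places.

λ̂_MAP = 4.083

Σxᵢ = 2+9+2+12+12+6 = 43, with n = 6.
Posterior ∝ λ^6e^(−6λ) · λ^43e^(−6λ) = λ^49e^(−12λ), i.e. Gamma(shape=50, rate=12).
The mode of a Gamma(a, b) with a ≥ 1 (shape–rate) is (a−1)/b = 49/12 ≈ 4.083.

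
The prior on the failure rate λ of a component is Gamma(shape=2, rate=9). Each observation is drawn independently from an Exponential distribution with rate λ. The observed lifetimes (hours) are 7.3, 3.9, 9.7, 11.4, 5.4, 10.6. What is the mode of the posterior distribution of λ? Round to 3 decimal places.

The Exponential(rate=λ) likelihood is ∝ λ^n e^(−λΣtᵢ). Here n = 6 and Σtᵢ = 7.3 + 3.9 + 9.7 + 11.4 + 5.4 + 10.6 = 48.3.
Posterior ∝ λe^(−9λ) · λ^6e^(−48.3λ) = λ^7e^(−57.3λ), i.e. Gamma(8, 57.3).
Mode = (a−1)/b = 7/57.3 ≈ 0.122.

λ̂_MAP = 0.122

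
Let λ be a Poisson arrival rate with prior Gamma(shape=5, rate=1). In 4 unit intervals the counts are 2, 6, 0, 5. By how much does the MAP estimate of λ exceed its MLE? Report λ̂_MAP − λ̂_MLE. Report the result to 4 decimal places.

MAP − MLE = 0.1500

Σxᵢ = 13. Posterior is Gamma(18, 5); MAP = (18−1)/5 = 17/5 ≈ 3.40000.
MLE = x̄ = 13/4 ≈ 3.25000.
Difference = 17/5 − 13/4 = 3/20 ≈ 0.1500.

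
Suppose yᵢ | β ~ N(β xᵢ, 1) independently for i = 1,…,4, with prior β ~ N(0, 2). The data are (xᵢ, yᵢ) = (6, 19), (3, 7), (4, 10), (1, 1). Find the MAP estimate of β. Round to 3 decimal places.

log p(β | y) = −Σ(yᵢ − βxᵢ)²/(2·1) − β²/(2·2) + const.
Setting the derivative to zero: Σxᵢ(yᵢ − βxᵢ)/1 − β/2 = 0, so β = Σxᵢyᵢ / (Σxᵢ² + σ²/τ²).
Σxᵢyᵢ = 6·19 + 3·7 + 4·10 + 1·1 = 176; Σxᵢ² = 62; σ²/τ² = 0.5.
β̂_MAP = 176 / (62 + 0.5) = 176/62.5 ≈ 2.816.

β̂_MAP = 2.816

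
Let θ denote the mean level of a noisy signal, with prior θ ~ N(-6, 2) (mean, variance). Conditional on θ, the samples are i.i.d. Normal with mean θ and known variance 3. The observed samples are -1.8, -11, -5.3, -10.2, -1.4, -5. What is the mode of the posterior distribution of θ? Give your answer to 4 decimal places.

θ̂_MAP = -5.8267

n = 6; x̄ = ((-1.8) + (-11) + (-5.3) + (-10.2) + (-1.4) + (-5))/6 = -34.7/6 = -347/60 ≈ -5.7833.
For a Normal prior and Normal likelihood with known variance, the posterior is Normal; its mode equals its mean, the precision-weighted average.
Prior precision 1/σ₀² = 1/2 = 0.5; data precision n/σ² = 6/3 = 2.
θ̂ = (0.5·(-6) + 2·(-347/60)) / (0.5 + 2) = (-437/30)/2.5 = -437/75 ≈ -5.8267.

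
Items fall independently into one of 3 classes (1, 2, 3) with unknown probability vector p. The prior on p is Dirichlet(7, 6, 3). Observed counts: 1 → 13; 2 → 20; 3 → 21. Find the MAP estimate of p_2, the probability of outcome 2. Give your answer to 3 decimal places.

MAP estimate: 0.373

The posterior is Dirichlet(αᵢ + nᵢ) = Dirichlet(20, 26, 24).
For a Dirichlet(a₁,…,a_K) with all aᵢ > 1, the mode has j-th component (aⱼ − 1)/(Σaᵢ − K).
Here Σaᵢ = 70 and K = 3, so p_2 = (26 − 1)/(70 − 3) = 25/67 ≈ 0.373.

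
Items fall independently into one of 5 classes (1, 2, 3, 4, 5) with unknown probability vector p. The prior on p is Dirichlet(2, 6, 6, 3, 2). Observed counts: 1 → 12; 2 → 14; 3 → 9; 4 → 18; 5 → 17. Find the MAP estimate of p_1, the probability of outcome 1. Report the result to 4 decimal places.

The posterior is Dirichlet(αᵢ + nᵢ) = Dirichlet(14, 20, 15, 21, 19).
For a Dirichlet(a₁,…,a_K) with all aᵢ > 1, the mode has j-th component (aⱼ − 1)/(Σaᵢ − K).
Here Σaᵢ = 89 and K = 5, so p_1 = (14 − 1)/(89 − 5) = 13/84 ≈ 0.1548.

MAP estimate: 0.1548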